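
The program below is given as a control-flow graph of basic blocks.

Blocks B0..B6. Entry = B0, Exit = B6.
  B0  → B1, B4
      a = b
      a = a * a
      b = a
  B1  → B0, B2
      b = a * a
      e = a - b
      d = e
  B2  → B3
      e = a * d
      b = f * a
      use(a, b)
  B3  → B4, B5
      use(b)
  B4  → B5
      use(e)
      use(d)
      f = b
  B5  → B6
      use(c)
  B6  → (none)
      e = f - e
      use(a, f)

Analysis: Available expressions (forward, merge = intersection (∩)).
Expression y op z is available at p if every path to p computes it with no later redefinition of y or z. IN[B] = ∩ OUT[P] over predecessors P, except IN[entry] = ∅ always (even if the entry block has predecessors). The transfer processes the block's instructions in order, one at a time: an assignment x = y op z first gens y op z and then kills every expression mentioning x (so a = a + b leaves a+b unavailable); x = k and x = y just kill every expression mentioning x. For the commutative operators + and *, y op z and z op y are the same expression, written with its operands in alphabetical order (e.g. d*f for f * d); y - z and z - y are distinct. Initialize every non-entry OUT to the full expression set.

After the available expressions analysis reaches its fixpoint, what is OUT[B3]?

Answer: {a*a, a*d, a*f}

Trace:
Converged values:
  B0: | IN={} | OUT={}
  B1: | IN={} | OUT={a*a, a-b}
  B2: | IN={a*a, a-b} | OUT={a*a, a*d, a*f}
  B3: | IN={a*a, a*d, a*f} | OUT={a*a, a*d, a*f}
  B4: | IN={} | OUT={}
  B5: | IN={} | OUT={}
  B6: | IN={} | OUT={}

Merge at B3: IN[B3] = OUT[B2] = {a*a, a*d, a*f}
Applying B3's transfer function to that IN value gives OUT[B3] (row B3 above).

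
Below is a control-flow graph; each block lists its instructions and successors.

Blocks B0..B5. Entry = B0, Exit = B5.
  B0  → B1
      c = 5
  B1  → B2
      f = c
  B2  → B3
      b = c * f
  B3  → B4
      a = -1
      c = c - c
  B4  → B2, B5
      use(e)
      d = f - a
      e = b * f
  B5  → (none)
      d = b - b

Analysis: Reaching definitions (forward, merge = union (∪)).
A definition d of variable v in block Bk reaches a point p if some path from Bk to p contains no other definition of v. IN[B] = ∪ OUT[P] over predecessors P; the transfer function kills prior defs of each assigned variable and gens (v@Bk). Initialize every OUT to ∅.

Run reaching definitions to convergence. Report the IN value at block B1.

Per-block solution:
  B0:   IN={}   OUT={c@B0}
  B1:   IN={c@B0}   OUT={c@B0, f@B1}
  B2:   IN={a@B3, b@B2, c@B0, c@B3, d@B4, e@B4, f@B1}   OUT={a@B3, b@B2, c@B0, c@B3, d@B4, e@B4, f@B1}
  B3:   IN={a@B3, b@B2, c@B0, c@B3, d@B4, e@B4, f@B1}   OUT={a@B3, b@B2, c@B3, d@B4, e@B4, f@B1}
  B4:   IN={a@B3, b@B2, c@B3, d@B4, e@B4, f@B1}   OUT={a@B3, b@B2, c@B3, d@B4, e@B4, f@B1}
  B5:   IN={a@B3, b@B2, c@B3, d@B4, e@B4, f@B1}   OUT={a@B3, b@B2, c@B3, d@B5, e@B4, f@B1}

Merge at B1: IN[B1] = OUT[B0] = {c@B0}

Answer: {c@B0}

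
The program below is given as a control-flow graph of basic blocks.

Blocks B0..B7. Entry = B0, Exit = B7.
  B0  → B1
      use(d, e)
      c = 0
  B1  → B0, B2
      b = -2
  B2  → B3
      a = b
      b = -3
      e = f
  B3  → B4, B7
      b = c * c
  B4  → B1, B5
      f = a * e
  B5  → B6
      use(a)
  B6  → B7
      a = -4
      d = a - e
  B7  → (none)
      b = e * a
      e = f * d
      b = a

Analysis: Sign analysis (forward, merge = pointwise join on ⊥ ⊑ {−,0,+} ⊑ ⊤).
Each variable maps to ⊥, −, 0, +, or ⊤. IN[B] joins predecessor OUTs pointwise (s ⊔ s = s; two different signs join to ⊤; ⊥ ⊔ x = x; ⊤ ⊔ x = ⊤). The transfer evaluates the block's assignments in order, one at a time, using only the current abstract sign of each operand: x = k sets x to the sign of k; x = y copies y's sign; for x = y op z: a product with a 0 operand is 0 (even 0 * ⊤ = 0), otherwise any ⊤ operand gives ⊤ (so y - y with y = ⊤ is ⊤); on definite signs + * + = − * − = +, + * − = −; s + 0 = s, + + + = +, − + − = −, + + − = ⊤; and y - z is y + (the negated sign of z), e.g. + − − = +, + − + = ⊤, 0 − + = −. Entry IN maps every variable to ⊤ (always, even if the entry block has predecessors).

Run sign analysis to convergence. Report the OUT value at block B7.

Answer: {a: -, b: -, c: 0, d: ⊤, e: ⊤, f: ⊤}

Working:
Fixpoint table:
  B0:   IN=(all ⊤)   OUT={c:0; rest ⊤}
  B1:   IN={c:0; rest ⊤}   OUT={b:-, c:0; rest ⊤}
  B2:   IN={b:-, c:0; rest ⊤}   OUT={a:-, b:-, c:0; rest ⊤}
  B3:   IN={a:-, b:-, c:0; rest ⊤}   OUT={a:-, b:0, c:0; rest ⊤}
  B4:   IN={a:-, b:0, c:0; rest ⊤}   OUT={a:-, b:0, c:0; rest ⊤}
  B5:   IN={a:-, b:0, c:0; rest ⊤}   OUT={a:-, b:0, c:0; rest ⊤}
  B6:   IN={a:-, b:0, c:0; rest ⊤}   OUT={a:-, b:0, c:0; rest ⊤}
  B7:   IN={a:-, b:0, c:0; rest ⊤}   OUT={a:-, b:-, c:0; rest ⊤}

Merge at B7: IN[B7] = OUT[B3] ⊔ OUT[B6] = {a: -, b: 0, c: 0, d: ⊤, e: ⊤, f: ⊤}
Applying B7's transfer function to that IN value gives OUT[B7] (row B7 above).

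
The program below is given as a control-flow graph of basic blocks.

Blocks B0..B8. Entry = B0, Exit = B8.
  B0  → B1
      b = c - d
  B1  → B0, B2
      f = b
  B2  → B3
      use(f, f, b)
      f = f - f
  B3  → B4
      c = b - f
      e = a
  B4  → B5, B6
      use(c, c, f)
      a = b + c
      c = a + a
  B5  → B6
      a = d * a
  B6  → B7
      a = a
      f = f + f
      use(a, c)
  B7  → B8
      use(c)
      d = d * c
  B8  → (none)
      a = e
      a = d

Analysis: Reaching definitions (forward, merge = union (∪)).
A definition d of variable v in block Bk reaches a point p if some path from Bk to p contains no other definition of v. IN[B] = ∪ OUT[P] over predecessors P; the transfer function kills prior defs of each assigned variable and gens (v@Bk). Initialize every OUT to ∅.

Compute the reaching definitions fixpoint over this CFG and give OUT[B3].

Answer: {b@B0, c@B3, e@B3, f@B2}

Derivation:
Fixpoint table:
  B0:  IN={b@B0, f@B1}  OUT={b@B0, f@B1}
  B1:  IN={b@B0, f@B1}  OUT={b@B0, f@B1}
  B2:  IN={b@B0, f@B1}  OUT={b@B0, f@B2}
  B3:  IN={b@B0, f@B2}  OUT={b@B0, c@B3, e@B3, f@B2}
  B4:  IN={b@B0, c@B3, e@B3, f@B2}  OUT={a@B4, b@B0, c@B4, e@B3, f@B2}
  B5:  IN={a@B4, b@B0, c@B4, e@B3, f@B2}  OUT={a@B5, b@B0, c@B4, e@B3, f@B2}
  B6:  IN={a@B4, a@B5, b@B0, c@B4, e@B3, f@B2}  OUT={a@B6, b@B0, c@B4, e@B3, f@B6}
  B7:  IN={a@B6, b@B0, c@B4, e@B3, f@B6}  OUT={a@B6, b@B0, c@B4, d@B7, e@B3, f@B6}
  B8:  IN={a@B6, b@B0, c@B4, d@B7, e@B3, f@B6}  OUT={a@B8, b@B0, c@B4, d@B7, e@B3, f@B6}

Merge at B3: IN[B3] = OUT[B2] = {b@B0, f@B2}
Applying B3's transfer function to that IN value gives OUT[B3] (row B3 above).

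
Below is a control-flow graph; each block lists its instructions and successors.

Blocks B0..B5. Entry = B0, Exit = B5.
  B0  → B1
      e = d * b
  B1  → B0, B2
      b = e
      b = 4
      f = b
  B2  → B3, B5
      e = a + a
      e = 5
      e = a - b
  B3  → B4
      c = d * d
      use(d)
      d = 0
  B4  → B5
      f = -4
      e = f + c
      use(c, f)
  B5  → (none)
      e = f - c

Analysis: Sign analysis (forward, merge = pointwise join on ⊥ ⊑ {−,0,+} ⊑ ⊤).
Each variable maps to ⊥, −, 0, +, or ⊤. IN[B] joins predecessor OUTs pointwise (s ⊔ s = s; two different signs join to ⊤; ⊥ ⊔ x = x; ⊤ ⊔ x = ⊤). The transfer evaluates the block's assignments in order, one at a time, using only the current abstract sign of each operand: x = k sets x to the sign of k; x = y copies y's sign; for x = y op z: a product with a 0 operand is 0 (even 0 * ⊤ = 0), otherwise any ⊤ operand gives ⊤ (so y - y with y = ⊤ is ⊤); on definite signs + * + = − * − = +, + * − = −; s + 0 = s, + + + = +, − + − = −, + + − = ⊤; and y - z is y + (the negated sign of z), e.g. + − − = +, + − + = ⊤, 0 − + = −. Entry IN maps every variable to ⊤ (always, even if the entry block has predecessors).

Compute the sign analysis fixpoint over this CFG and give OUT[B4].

Converged values:
  B0:  IN=(all ⊤)  OUT=(all ⊤)
  B1:  IN=(all ⊤)  OUT={b:+, f:+; rest ⊤}
  B2:  IN={b:+, f:+; rest ⊤}  OUT={b:+, f:+; rest ⊤}
  B3:  IN={b:+, f:+; rest ⊤}  OUT={b:+, d:0, f:+; rest ⊤}
  B4:  IN={b:+, d:0, f:+; rest ⊤}  OUT={b:+, d:0, f:-; rest ⊤}
  B5:  IN={b:+; rest ⊤}  OUT={b:+; rest ⊤}

Merge at B4: IN[B4] = OUT[B3] = {a: ⊤, b: +, c: ⊤, d: 0, e: ⊤, f: +}
Applying B4's transfer function to that IN value gives OUT[B4] (row B4 above).

Answer: {a: ⊤, b: +, c: ⊤, d: 0, e: ⊤, f: -}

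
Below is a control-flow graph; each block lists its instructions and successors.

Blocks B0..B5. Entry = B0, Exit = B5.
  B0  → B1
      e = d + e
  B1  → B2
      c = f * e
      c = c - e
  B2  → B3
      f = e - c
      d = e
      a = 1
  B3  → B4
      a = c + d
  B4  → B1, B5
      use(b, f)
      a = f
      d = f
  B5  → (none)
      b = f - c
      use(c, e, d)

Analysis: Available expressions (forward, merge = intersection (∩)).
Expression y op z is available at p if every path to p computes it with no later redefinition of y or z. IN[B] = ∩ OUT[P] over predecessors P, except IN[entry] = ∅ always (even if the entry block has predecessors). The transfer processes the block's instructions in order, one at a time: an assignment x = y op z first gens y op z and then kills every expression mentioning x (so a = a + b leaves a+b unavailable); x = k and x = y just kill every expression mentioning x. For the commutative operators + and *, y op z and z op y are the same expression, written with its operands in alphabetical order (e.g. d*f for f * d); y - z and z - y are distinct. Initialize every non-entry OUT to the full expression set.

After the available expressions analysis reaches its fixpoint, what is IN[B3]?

Answer: {e-c}

Derivation:
Per-block solution:
  B0:  IN={}  OUT={}
  B1:  IN={}  OUT={e*f}
  B2:  IN={e*f}  OUT={e-c}
  B3:  IN={e-c}  OUT={c+d, e-c}
  B4:  IN={c+d, e-c}  OUT={e-c}
  B5:  IN={e-c}  OUT={e-c, f-c}

Merge at B3: IN[B3] = OUT[B2] = {e-c}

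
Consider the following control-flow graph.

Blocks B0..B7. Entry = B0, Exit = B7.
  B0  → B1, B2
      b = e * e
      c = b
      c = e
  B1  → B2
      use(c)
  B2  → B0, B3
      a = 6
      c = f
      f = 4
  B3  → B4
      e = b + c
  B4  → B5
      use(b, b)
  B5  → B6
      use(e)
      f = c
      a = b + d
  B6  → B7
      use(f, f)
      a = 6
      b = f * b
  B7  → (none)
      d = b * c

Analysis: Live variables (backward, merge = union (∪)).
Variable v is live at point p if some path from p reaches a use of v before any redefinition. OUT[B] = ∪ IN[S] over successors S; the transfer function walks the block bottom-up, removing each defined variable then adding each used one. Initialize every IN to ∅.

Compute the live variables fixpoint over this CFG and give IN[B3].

Fixpoint table:
  B0:  IN={d, e, f}  OUT={b, c, d, e, f}
  B1:  IN={b, c, d, e, f}  OUT={b, d, e, f}
  B2:  IN={b, d, e, f}  OUT={b, c, d, e, f}
  B3:  IN={b, c, d}  OUT={b, c, d, e}
  B4:  IN={b, c, d, e}  OUT={b, c, d, e}
  B5:  IN={b, c, d, e}  OUT={b, c, f}
  B6:  IN={b, c, f}  OUT={b, c}
  B7:  IN={b, c}  OUT={}

Merge at B3: OUT[B3] = IN[B4] = {b, c, d, e}
Applying B3's transfer function to that OUT value gives IN[B3] (row B3 above).

Answer: {b, c, d}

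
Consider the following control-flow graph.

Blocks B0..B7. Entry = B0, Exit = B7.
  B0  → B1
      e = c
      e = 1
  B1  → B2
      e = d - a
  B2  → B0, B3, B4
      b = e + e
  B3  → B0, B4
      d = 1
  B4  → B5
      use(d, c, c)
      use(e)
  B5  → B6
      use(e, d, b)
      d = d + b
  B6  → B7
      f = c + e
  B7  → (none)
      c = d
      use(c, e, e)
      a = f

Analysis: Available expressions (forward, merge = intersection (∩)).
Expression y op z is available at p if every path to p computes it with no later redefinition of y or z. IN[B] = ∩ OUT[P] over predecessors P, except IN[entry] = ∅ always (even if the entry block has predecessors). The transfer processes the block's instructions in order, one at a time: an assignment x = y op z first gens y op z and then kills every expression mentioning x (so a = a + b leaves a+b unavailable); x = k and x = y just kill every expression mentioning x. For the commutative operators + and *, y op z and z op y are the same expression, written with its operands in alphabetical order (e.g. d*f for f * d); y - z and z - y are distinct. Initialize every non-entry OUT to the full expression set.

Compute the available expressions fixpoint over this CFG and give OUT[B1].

Answer: {d-a}

Derivation:
Converged values:
  B0:   IN={}   OUT={}
  B1:   IN={}   OUT={d-a}
  B2:   IN={d-a}   OUT={d-a, e+e}
  B3:   IN={d-a, e+e}   OUT={e+e}
  B4:   IN={e+e}   OUT={e+e}
  B5:   IN={e+e}   OUT={e+e}
  B6:   IN={e+e}   OUT={c+e, e+e}
  B7:   IN={c+e, e+e}   OUT={e+e}

Merge at B1: IN[B1] = OUT[B0] = {}
Applying B1's transfer function to that IN value gives OUT[B1] (row B1 above).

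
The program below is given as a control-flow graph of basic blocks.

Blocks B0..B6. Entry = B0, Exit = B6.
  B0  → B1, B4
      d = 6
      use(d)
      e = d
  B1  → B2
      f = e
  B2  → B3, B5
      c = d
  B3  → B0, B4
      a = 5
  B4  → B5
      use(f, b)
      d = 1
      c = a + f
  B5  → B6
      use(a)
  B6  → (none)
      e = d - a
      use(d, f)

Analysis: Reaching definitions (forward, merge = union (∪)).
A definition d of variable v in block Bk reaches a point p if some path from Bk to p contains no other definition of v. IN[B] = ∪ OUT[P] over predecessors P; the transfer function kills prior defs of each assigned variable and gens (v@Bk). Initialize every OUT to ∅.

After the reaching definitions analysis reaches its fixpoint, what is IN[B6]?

Answer: {a@B3, c@B2, c@B4, d@B0, d@B4, e@B0, f@B1}

Working:
Per-block solution:
  B0:  IN={a@B3, c@B2, d@B0, e@B0, f@B1}  OUT={a@B3, c@B2, d@B0, e@B0, f@B1}
  B1:  IN={a@B3, c@B2, d@B0, e@B0, f@B1}  OUT={a@B3, c@B2, d@B0, e@B0, f@B1}
  B2:  IN={a@B3, c@B2, d@B0, e@B0, f@B1}  OUT={a@B3, c@B2, d@B0, e@B0, f@B1}
  B3:  IN={a@B3, c@B2, d@B0, e@B0, f@B1}  OUT={a@B3, c@B2, d@B0, e@B0, f@B1}
  B4:  IN={a@B3, c@B2, d@B0, e@B0, f@B1}  OUT={a@B3, c@B4, d@B4, e@B0, f@B1}
  B5:  IN={a@B3, c@B2, c@B4, d@B0, d@B4, e@B0, f@B1}  OUT={a@B3, c@B2, c@B4, d@B0, d@B4, e@B0, f@B1}
  B6:  IN={a@B3, c@B2, c@B4, d@B0, d@B4, e@B0, f@B1}  OUT={a@B3, c@B2, c@B4, d@B0, d@B4, e@B6, f@B1}

Merge at B6: IN[B6] = OUT[B5] = {a@B3, c@B2, c@B4, d@B0, d@B4, e@B0, f@B1}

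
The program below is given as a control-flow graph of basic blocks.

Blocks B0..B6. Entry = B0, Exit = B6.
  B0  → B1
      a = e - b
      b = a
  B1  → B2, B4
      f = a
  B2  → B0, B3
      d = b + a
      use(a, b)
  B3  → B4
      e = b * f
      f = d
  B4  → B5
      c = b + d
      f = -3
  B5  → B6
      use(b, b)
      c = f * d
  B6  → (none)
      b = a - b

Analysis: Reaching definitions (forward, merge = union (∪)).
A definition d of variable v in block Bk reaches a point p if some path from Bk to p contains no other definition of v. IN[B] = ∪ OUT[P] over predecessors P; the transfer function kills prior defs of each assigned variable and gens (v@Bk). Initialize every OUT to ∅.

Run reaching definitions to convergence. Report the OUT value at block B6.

Converged values:
  B0:  IN={a@B0, b@B0, d@B2, f@B1}  OUT={a@B0, b@B0, d@B2, f@B1}
  B1:  IN={a@B0, b@B0, d@B2, f@B1}  OUT={a@B0, b@B0, d@B2, f@B1}
  B2:  IN={a@B0, b@B0, d@B2, f@B1}  OUT={a@B0, b@B0, d@B2, f@B1}
  B3:  IN={a@B0, b@B0, d@B2, f@B1}  OUT={a@B0, b@B0, d@B2, e@B3, f@B3}
  B4:  IN={a@B0, b@B0, d@B2, e@B3, f@B1, f@B3}  OUT={a@B0, b@B0, c@B4, d@B2, e@B3, f@B4}
  B5:  IN={a@B0, b@B0, c@B4, d@B2, e@B3, f@B4}  OUT={a@B0, b@B0, c@B5, d@B2, e@B3, f@B4}
  B6:  IN={a@B0, b@B0, c@B5, d@B2, e@B3, f@B4}  OUT={a@B0, b@B6, c@B5, d@B2, e@B3, f@B4}

Merge at B6: IN[B6] = OUT[B5] = {a@B0, b@B0, c@B5, d@B2, e@B3, f@B4}
Applying B6's transfer function to that IN value gives OUT[B6] (row B6 above).

Answer: {a@B0, b@B6, c@B5, d@B2, e@B3, f@B4}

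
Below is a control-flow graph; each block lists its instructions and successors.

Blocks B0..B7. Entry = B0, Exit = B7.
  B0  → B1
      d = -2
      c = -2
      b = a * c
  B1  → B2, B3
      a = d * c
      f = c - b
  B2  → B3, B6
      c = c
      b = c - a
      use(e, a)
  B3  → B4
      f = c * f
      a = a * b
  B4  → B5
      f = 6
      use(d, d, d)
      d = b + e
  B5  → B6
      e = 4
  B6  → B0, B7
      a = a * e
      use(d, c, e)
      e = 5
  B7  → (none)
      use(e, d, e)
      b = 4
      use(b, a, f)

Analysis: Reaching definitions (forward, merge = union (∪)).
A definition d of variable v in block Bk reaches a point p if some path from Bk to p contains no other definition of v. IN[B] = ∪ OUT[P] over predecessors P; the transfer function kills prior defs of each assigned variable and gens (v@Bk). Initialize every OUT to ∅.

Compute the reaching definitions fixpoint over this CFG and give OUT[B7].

Answer: {a@B6, b@B7, c@B0, c@B2, d@B0, d@B4, e@B6, f@B1, f@B4}

Working:
Fixpoint table:
  B0:   IN={a@B6, b@B0, b@B2, c@B0, c@B2, d@B0, d@B4, e@B6, f@B1, f@B4}   OUT={a@B6, b@B0, c@B0, d@B0, e@B6, f@B1, f@B4}
  B1:   IN={a@B6, b@B0, c@B0, d@B0, e@B6, f@B1, f@B4}   OUT={a@B1, b@B0, c@B0, d@B0, e@B6, f@B1}
  B2:   IN={a@B1, b@B0, c@B0, d@B0, e@B6, f@B1}   OUT={a@B1, b@B2, c@B2, d@B0, e@B6, f@B1}
  B3:   IN={a@B1, b@B0, b@B2, c@B0, c@B2, d@B0, e@B6, f@B1}   OUT={a@B3, b@B0, b@B2, c@B0, c@B2, d@B0, e@B6, f@B3}
  B4:   IN={a@B3, b@B0, b@B2, c@B0, c@B2, d@B0, e@B6, f@B3}   OUT={a@B3, b@B0, b@B2, c@B0, c@B2, d@B4, e@B6, f@B4}
  B5:   IN={a@B3, b@B0, b@B2, c@B0, c@B2, d@B4, e@B6, f@B4}   OUT={a@B3, b@B0, b@B2, c@B0, c@B2, d@B4, e@B5, f@B4}
  B6:   IN={a@B1, a@B3, b@B0, b@B2, c@B0, c@B2, d@B0, d@B4, e@B5, e@B6, f@B1, f@B4}   OUT={a@B6, b@B0, b@B2, c@B0, c@B2, d@B0, d@B4, e@B6, f@B1, f@B4}
  B7:   IN={a@B6, b@B0, b@B2, c@B0, c@B2, d@B0, d@B4, e@B6, f@B1, f@B4}   OUT={a@B6, b@B7, c@B0, c@B2, d@B0, d@B4, e@B6, f@B1, f@B4}

Merge at B7: IN[B7] = OUT[B6] = {a@B6, b@B0, b@B2, c@B0, c@B2, d@B0, d@B4, e@B6, f@B1, f@B4}
Applying B7's transfer function to that IN value gives OUT[B7] (row B7 above).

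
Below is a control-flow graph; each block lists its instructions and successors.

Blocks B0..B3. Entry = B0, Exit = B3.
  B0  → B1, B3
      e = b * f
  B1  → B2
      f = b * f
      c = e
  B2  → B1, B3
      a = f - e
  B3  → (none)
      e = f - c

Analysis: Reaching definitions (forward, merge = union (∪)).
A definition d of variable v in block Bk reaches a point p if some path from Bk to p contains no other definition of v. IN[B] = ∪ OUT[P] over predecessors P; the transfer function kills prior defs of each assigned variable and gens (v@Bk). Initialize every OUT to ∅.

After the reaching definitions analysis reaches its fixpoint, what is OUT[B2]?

Converged values:
  B0:   IN={}   OUT={e@B0}
  B1:   IN={a@B2, c@B1, e@B0, f@B1}   OUT={a@B2, c@B1, e@B0, f@B1}
  B2:   IN={a@B2, c@B1, e@B0, f@B1}   OUT={a@B2, c@B1, e@B0, f@B1}
  B3:   IN={a@B2, c@B1, e@B0, f@B1}   OUT={a@B2, c@B1, e@B3, f@B1}

Merge at B2: IN[B2] = OUT[B1] = {a@B2, c@B1, e@B0, f@B1}
Applying B2's transfer function to that IN value gives OUT[B2] (row B2 above).

Answer: {a@B2, c@B1, e@B0, f@B1}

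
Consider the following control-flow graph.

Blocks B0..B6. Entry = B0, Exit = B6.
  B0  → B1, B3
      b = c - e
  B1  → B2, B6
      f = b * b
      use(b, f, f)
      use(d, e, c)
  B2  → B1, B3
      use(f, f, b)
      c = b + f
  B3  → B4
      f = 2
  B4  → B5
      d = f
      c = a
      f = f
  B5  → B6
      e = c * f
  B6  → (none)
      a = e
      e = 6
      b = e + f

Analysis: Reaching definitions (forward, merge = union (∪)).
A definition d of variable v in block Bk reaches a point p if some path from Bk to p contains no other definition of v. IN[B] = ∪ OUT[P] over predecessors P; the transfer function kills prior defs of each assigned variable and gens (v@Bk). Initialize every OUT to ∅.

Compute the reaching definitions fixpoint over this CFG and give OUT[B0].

Per-block solution:
  B0: | IN={} | OUT={b@B0}
  B1: | IN={b@B0, c@B2, f@B1} | OUT={b@B0, c@B2, f@B1}
  B2: | IN={b@B0, c@B2, f@B1} | OUT={b@B0, c@B2, f@B1}
  B3: | IN={b@B0, c@B2, f@B1} | OUT={b@B0, c@B2, f@B3}
  B4: | IN={b@B0, c@B2, f@B3} | OUT={b@B0, c@B4, d@B4, f@B4}
  B5: | IN={b@B0, c@B4, d@B4, f@B4} | OUT={b@B0, c@B4, d@B4, e@B5, f@B4}
  B6: | IN={b@B0, c@B2, c@B4, d@B4, e@B5, f@B1, f@B4} | OUT={a@B6, b@B6, c@B2, c@B4, d@B4, e@B6, f@B1, f@B4}

B0 is the boundary node: IN[B0] = {}
Applying B0's transfer function to that IN value gives OUT[B0] (row B0 above).

Answer: {b@B0}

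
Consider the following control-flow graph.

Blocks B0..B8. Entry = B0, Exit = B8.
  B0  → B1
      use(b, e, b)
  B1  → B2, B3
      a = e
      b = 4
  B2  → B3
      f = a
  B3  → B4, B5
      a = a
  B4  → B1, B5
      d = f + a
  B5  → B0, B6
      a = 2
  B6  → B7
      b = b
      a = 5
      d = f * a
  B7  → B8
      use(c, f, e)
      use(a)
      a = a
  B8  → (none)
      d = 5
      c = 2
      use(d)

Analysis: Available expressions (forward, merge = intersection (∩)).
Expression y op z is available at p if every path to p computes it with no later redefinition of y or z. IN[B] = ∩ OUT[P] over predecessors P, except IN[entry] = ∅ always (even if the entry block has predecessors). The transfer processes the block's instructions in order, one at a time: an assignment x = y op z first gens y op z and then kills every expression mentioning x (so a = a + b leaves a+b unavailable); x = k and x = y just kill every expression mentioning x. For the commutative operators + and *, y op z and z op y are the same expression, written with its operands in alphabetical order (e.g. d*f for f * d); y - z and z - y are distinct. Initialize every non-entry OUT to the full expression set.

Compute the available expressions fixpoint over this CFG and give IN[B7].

Per-block solution:
  B0:   IN={}   OUT={}
  B1:   IN={}   OUT={}
  B2:   IN={}   OUT={}
  B3:   IN={}   OUT={}
  B4:   IN={}   OUT={a+f}
  B5:   IN={}   OUT={}
  B6:   IN={}   OUT={a*f}
  B7:   IN={a*f}   OUT={}
  B8:   IN={}   OUT={}

Merge at B7: IN[B7] = OUT[B6] = {a*f}

Answer: {a*f}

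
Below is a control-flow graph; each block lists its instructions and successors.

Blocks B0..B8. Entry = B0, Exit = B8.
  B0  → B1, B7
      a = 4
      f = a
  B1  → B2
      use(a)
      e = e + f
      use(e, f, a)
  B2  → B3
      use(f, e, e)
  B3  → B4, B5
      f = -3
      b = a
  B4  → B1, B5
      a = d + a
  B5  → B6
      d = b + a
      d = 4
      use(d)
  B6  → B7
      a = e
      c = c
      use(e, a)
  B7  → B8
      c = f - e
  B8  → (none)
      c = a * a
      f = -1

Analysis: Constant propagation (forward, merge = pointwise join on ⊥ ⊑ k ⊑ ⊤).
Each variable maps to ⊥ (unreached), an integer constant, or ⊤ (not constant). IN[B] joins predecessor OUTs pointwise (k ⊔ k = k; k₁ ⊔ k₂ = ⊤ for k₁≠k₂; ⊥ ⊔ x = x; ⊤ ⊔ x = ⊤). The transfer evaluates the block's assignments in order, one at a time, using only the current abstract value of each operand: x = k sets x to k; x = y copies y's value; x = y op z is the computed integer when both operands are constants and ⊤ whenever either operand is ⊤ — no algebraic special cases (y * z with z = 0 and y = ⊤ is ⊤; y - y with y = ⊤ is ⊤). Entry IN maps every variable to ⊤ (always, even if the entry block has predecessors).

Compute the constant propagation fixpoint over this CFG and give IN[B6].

Converged values:
  B0:  IN=(all ⊤)  OUT={a:4, f:4; rest ⊤}
  B1:  IN=(all ⊤)  OUT=(all ⊤)
  B2:  IN=(all ⊤)  OUT=(all ⊤)
  B3:  IN=(all ⊤)  OUT={f:-3; rest ⊤}
  B4:  IN={f:-3; rest ⊤}  OUT={f:-3; rest ⊤}
  B5:  IN={f:-3; rest ⊤}  OUT={d:4, f:-3; rest ⊤}
  B6:  IN={d:4, f:-3; rest ⊤}  OUT={d:4, f:-3; rest ⊤}
  B7:  IN=(all ⊤)  OUT=(all ⊤)
  B8:  IN=(all ⊤)  OUT={f:-1; rest ⊤}

Merge at B6: IN[B6] = OUT[B5] = {a: ⊤, b: ⊤, c: ⊤, d: 4, e: ⊤, f: -3}

Answer: {a: ⊤, b: ⊤, c: ⊤, d: 4, e: ⊤, f: -3}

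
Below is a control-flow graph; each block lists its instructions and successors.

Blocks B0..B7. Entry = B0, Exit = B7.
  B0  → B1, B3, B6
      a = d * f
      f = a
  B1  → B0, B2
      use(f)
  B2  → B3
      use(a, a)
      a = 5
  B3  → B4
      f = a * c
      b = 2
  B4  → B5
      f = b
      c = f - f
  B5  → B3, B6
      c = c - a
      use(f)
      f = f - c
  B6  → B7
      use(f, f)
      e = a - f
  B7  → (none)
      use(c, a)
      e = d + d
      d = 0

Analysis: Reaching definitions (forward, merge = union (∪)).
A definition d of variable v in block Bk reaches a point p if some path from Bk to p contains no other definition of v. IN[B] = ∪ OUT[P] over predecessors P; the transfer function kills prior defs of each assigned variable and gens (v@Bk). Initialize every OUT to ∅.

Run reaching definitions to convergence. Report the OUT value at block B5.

Fixpoint table:
  B0:   IN={a@B0, f@B0}   OUT={a@B0, f@B0}
  B1:   IN={a@B0, f@B0}   OUT={a@B0, f@B0}
  B2:   IN={a@B0, f@B0}   OUT={a@B2, f@B0}
  B3:   IN={a@B0, a@B2, b@B3, c@B5, f@B0, f@B5}   OUT={a@B0, a@B2, b@B3, c@B5, f@B3}
  B4:   IN={a@B0, a@B2, b@B3, c@B5, f@B3}   OUT={a@B0, a@B2, b@B3, c@B4, f@B4}
  B5:   IN={a@B0, a@B2, b@B3, c@B4, f@B4}   OUT={a@B0, a@B2, b@B3, c@B5, f@B5}
  B6:   IN={a@B0, a@B2, b@B3, c@B5, f@B0, f@B5}   OUT={a@B0, a@B2, b@B3, c@B5, e@B6, f@B0, f@B5}
  B7:   IN={a@B0, a@B2, b@B3, c@B5, e@B6, f@B0, f@B5}   OUT={a@B0, a@B2, b@B3, c@B5, d@B7, e@B7, f@B0, f@B5}

Merge at B5: IN[B5] = OUT[B4] = {a@B0, a@B2, b@B3, c@B4, f@B4}
Applying B5's transfer function to that IN value gives OUT[B5] (row B5 above).

Answer: {a@B0, a@B2, b@B3, c@B5, f@B5}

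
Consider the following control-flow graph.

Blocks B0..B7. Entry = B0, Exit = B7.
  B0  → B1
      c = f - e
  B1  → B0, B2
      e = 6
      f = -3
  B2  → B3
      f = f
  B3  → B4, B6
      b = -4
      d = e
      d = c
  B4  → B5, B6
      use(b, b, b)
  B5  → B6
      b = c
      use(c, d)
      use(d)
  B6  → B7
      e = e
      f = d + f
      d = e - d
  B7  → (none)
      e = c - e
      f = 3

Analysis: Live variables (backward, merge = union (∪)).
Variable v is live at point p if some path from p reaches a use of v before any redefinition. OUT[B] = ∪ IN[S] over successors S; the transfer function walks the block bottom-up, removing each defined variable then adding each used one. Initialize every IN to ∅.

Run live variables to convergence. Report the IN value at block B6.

Converged values:
  B0:   IN={e, f}   OUT={c}
  B1:   IN={c}   OUT={c, e, f}
  B2:   IN={c, e, f}   OUT={c, e, f}
  B3:   IN={c, e, f}   OUT={b, c, d, e, f}
  B4:   IN={b, c, d, e, f}   OUT={c, d, e, f}
  B5:   IN={c, d, e, f}   OUT={c, d, e, f}
  B6:   IN={c, d, e, f}   OUT={c, e}
  B7:   IN={c, e}   OUT={}

Merge at B6: OUT[B6] = IN[B7] = {c, e}
Applying B6's transfer function to that OUT value gives IN[B6] (row B6 above).

Answer: {c, d, e, f}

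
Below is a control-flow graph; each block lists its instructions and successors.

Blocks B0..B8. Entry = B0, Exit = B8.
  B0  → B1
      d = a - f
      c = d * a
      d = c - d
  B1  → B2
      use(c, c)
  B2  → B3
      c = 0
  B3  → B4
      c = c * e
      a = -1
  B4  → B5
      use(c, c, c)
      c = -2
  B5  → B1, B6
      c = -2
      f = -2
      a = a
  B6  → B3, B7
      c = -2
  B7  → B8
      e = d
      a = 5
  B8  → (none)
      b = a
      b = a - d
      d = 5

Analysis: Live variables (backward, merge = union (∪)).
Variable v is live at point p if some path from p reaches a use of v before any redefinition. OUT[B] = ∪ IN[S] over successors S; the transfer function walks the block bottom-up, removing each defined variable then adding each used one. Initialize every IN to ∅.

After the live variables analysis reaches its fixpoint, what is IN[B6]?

Per-block solution:
  B0: | IN={a, e, f} | OUT={c, d, e}
  B1: | IN={c, d, e} | OUT={d, e}
  B2: | IN={d, e} | OUT={c, d, e}
  B3: | IN={c, d, e} | OUT={a, c, d, e}
  B4: | IN={a, c, d, e} | OUT={a, d, e}
  B5: | IN={a, d, e} | OUT={c, d, e}
  B6: | IN={d, e} | OUT={c, d, e}
  B7: | IN={d} | OUT={a, d}
  B8: | IN={a, d} | OUT={}

Merge at B6: OUT[B6] = IN[B3] ⊔ IN[B7] = {c, d, e}
Applying B6's transfer function to that OUT value gives IN[B6] (row B6 above).

Answer: {d, e}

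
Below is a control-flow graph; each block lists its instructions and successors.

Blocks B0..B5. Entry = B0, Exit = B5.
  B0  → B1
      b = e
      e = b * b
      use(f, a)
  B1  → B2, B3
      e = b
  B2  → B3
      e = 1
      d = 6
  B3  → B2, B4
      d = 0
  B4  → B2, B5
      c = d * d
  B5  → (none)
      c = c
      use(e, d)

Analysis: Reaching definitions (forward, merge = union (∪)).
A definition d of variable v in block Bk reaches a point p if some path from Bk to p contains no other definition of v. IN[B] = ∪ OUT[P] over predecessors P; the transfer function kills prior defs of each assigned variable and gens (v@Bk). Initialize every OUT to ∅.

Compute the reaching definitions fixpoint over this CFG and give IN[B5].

Answer: {b@B0, c@B4, d@B3, e@B1, e@B2}

Trace:
Converged values:
  B0:   IN={}   OUT={b@B0, e@B0}
  B1:   IN={b@B0, e@B0}   OUT={b@B0, e@B1}
  B2:   IN={b@B0, c@B4, d@B3, e@B1, e@B2}   OUT={b@B0, c@B4, d@B2, e@B2}
  B3:   IN={b@B0, c@B4, d@B2, e@B1, e@B2}   OUT={b@B0, c@B4, d@B3, e@B1, e@B2}
  B4:   IN={b@B0, c@B4, d@B3, e@B1, e@B2}   OUT={b@B0, c@B4, d@B3, e@B1, e@B2}
  B5:   IN={b@B0, c@B4, d@B3, e@B1, e@B2}   OUT={b@B0, c@B5, d@B3, e@B1, e@B2}

Merge at B5: IN[B5] = OUT[B4] = {b@B0, c@B4, d@B3, e@B1, e@B2}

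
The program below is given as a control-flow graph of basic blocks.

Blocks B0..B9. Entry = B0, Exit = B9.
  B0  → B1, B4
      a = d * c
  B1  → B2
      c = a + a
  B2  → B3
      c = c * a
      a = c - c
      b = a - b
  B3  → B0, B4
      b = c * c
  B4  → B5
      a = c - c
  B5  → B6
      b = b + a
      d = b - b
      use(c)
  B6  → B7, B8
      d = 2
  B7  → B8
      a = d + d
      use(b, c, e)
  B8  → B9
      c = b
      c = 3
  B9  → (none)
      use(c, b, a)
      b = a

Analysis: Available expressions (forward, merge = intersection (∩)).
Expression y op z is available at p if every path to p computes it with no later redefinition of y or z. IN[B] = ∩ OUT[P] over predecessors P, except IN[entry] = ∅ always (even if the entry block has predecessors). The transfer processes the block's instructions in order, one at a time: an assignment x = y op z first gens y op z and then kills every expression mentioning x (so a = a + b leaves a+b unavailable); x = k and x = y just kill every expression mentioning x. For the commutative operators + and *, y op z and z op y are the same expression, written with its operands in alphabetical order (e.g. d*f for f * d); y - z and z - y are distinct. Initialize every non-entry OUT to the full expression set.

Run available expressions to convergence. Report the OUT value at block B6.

Fixpoint table:
  B0:   IN={}   OUT={c*d}
  B1:   IN={c*d}   OUT={a+a}
  B2:   IN={a+a}   OUT={c-c}
  B3:   IN={c-c}   OUT={c*c, c-c}
  B4:   IN={}   OUT={c-c}
  B5:   IN={c-c}   OUT={b-b, c-c}
  B6:   IN={b-b, c-c}   OUT={b-b, c-c}
  B7:   IN={b-b, c-c}   OUT={b-b, c-c, d+d}
  B8:   IN={b-b, c-c}   OUT={b-b}
  B9:   IN={b-b}   OUT={}

Merge at B6: IN[B6] = OUT[B5] = {b-b, c-c}
Applying B6's transfer function to that IN value gives OUT[B6] (row B6 above).

Answer: {b-b, c-c}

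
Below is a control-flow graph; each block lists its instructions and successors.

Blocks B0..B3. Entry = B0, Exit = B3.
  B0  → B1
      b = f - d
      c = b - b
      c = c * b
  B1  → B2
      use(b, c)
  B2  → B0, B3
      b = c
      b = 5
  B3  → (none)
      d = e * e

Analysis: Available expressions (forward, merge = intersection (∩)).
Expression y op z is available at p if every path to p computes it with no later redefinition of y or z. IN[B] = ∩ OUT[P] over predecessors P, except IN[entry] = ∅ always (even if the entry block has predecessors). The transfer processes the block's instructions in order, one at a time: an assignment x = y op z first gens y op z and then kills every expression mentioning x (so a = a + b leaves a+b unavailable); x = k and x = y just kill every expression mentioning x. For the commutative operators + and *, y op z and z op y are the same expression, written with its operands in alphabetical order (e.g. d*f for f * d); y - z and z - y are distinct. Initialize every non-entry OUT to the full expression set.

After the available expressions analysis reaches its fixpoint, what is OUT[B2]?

Converged values:
  B0: | IN={} | OUT={b-b, f-d}
  B1: | IN={b-b, f-d} | OUT={b-b, f-d}
  B2: | IN={b-b, f-d} | OUT={f-d}
  B3: | IN={f-d} | OUT={e*e}

Merge at B2: IN[B2] = OUT[B1] = {b-b, f-d}
Applying B2's transfer function to that IN value gives OUT[B2] (row B2 above).

Answer: {f-d}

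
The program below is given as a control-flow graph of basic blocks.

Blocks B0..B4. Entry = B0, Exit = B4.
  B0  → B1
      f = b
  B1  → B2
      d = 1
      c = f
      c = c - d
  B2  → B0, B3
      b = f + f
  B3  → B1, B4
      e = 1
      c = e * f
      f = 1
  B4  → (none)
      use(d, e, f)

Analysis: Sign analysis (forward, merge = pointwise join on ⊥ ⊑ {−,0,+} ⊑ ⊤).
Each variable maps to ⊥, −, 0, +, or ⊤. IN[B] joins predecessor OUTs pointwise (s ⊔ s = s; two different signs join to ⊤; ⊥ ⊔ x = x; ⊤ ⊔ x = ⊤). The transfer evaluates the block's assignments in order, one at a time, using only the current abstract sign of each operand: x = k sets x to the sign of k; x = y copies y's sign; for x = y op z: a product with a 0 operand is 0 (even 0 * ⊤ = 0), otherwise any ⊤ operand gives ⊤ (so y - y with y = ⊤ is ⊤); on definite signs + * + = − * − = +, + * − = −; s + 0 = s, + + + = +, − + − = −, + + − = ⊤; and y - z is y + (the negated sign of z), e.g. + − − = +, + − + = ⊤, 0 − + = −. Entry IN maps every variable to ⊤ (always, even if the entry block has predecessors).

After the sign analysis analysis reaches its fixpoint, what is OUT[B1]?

Per-block solution:
  B0:  IN=(all ⊤)  OUT=(all ⊤)
  B1:  IN=(all ⊤)  OUT={d:+; rest ⊤}
  B2:  IN={d:+; rest ⊤}  OUT={d:+; rest ⊤}
  B3:  IN={d:+; rest ⊤}  OUT={d:+, e:+, f:+; rest ⊤}
  B4:  IN={d:+, e:+, f:+; rest ⊤}  OUT={d:+, e:+, f:+; rest ⊤}

Merge at B1: IN[B1] = OUT[B0] ⊔ OUT[B3] = {a: ⊤, b: ⊤, c: ⊤, d: ⊤, e: ⊤, f: ⊤}
Applying B1's transfer function to that IN value gives OUT[B1] (row B1 above).

Answer: {a: ⊤, b: ⊤, c: ⊤, d: +, e: ⊤, f: ⊤}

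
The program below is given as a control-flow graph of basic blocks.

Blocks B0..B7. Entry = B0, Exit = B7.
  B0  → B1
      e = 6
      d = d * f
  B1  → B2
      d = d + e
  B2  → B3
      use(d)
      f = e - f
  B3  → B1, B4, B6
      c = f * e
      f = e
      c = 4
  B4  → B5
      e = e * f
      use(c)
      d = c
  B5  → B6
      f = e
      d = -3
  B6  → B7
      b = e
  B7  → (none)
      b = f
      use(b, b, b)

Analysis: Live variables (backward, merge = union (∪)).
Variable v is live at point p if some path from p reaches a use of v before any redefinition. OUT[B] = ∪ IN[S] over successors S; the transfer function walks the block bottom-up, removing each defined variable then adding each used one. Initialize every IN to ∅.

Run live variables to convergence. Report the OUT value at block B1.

Answer: {d, e, f}

Trace:
Fixpoint table:
  B0: | IN={d, f} | OUT={d, e, f}
  B1: | IN={d, e, f} | OUT={d, e, f}
  B2: | IN={d, e, f} | OUT={d, e, f}
  B3: | IN={d, e, f} | OUT={c, d, e, f}
  B4: | IN={c, e, f} | OUT={e}
  B5: | IN={e} | OUT={e, f}
  B6: | IN={e, f} | OUT={f}
  B7: | IN={f} | OUT={}

Merge at B1: OUT[B1] = IN[B2] = {d, e, f}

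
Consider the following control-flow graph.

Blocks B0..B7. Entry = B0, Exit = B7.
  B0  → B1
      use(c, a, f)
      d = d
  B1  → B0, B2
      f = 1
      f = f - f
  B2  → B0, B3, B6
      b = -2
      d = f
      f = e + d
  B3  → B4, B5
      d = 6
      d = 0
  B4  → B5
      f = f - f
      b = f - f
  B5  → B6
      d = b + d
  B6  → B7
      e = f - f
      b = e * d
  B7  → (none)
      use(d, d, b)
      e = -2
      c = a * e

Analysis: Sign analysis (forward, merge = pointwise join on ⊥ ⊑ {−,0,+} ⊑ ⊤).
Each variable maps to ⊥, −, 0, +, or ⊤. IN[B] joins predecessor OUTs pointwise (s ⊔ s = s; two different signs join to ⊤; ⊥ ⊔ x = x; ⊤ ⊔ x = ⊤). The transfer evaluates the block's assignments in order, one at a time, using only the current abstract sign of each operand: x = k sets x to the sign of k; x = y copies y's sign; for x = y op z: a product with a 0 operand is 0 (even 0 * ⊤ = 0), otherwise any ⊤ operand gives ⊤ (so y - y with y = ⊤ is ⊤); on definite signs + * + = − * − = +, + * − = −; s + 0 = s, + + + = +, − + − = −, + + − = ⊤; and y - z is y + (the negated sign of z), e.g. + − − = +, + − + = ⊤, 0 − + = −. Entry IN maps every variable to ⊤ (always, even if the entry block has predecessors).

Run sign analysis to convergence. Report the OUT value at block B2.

Per-block solution:
  B0:  IN=(all ⊤)  OUT=(all ⊤)
  B1:  IN=(all ⊤)  OUT=(all ⊤)
  B2:  IN=(all ⊤)  OUT={b:-; rest ⊤}
  B3:  IN={b:-; rest ⊤}  OUT={b:-, d:0; rest ⊤}
  B4:  IN={b:-, d:0; rest ⊤}  OUT={d:0; rest ⊤}
  B5:  IN={d:0; rest ⊤}  OUT=(all ⊤)
  B6:  IN=(all ⊤)  OUT=(all ⊤)
  B7:  IN=(all ⊤)  OUT={e:-; rest ⊤}

Merge at B2: IN[B2] = OUT[B1] = {a: ⊤, b: ⊤, c: ⊤, d: ⊤, e: ⊤, f: ⊤}
Applying B2's transfer function to that IN value gives OUT[B2] (row B2 above).

Answer: {a: ⊤, b: -, c: ⊤, d: ⊤, e: ⊤, f: ⊤}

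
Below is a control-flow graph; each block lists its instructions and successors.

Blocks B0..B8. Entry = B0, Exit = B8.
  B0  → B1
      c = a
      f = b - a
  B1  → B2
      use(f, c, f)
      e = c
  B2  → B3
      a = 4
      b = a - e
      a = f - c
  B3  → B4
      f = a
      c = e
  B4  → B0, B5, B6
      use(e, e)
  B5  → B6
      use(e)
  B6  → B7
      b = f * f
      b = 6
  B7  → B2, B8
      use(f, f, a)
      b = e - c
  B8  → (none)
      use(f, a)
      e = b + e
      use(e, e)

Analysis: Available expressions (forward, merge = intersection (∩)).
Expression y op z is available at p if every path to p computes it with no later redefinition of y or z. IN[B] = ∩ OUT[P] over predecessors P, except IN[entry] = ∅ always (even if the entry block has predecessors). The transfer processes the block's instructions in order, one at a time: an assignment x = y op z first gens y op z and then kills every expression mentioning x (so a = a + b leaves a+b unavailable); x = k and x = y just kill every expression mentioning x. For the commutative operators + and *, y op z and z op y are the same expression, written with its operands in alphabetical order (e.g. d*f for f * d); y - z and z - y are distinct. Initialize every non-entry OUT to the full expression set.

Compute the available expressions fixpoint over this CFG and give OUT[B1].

Per-block solution:
  B0:  IN={}  OUT={b-a}
  B1:  IN={b-a}  OUT={b-a}
  B2:  IN={}  OUT={f-c}
  B3:  IN={f-c}  OUT={}
  B4:  IN={}  OUT={}
  B5:  IN={}  OUT={}
  B6:  IN={}  OUT={f*f}
  B7:  IN={f*f}  OUT={e-c, f*f}
  B8:  IN={e-c, f*f}  OUT={f*f}

Merge at B1: IN[B1] = OUT[B0] = {b-a}
Applying B1's transfer function to that IN value gives OUT[B1] (row B1 above).

Answer: {b-a}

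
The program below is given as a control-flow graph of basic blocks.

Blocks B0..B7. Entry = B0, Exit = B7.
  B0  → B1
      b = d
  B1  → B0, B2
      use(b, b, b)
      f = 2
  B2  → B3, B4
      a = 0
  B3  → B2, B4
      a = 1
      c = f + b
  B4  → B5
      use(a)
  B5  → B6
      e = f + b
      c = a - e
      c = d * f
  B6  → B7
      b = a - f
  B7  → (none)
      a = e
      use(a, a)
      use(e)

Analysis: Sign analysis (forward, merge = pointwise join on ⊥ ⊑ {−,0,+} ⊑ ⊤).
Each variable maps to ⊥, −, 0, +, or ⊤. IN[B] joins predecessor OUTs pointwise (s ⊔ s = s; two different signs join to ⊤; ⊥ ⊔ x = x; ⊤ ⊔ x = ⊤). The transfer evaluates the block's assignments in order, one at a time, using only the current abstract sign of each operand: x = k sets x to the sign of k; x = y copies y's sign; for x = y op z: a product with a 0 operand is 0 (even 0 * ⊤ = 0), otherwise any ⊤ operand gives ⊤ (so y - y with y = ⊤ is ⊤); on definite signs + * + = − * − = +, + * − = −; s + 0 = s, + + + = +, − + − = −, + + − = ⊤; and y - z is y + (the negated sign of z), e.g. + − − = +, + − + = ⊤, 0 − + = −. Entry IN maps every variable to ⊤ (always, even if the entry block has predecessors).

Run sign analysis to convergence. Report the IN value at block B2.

Per-block solution:
  B0:  IN=(all ⊤)  OUT=(all ⊤)
  B1:  IN=(all ⊤)  OUT={f:+; rest ⊤}
  B2:  IN={f:+; rest ⊤}  OUT={a:0, f:+; rest ⊤}
  B3:  IN={a:0, f:+; rest ⊤}  OUT={a:+, f:+; rest ⊤}
  B4:  IN={f:+; rest ⊤}  OUT={f:+; rest ⊤}
  B5:  IN={f:+; rest ⊤}  OUT={f:+; rest ⊤}
  B6:  IN={f:+; rest ⊤}  OUT={f:+; rest ⊤}
  B7:  IN={f:+; rest ⊤}  OUT={f:+; rest ⊤}

Merge at B2: IN[B2] = OUT[B1] ⊔ OUT[B3] = {a: ⊤, b: ⊤, c: ⊤, d: ⊤, e: ⊤, f: +}

Answer: {a: ⊤, b: ⊤, c: ⊤, d: ⊤, e: ⊤, f: +}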